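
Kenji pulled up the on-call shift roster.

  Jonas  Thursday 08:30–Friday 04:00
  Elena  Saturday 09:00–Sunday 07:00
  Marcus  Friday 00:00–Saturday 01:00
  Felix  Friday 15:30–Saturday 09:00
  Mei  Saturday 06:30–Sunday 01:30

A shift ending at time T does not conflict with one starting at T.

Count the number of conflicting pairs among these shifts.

4

Two intervals overlap when each starts before the other ends.
Sorted by start: Jonas, Marcus, Felix, Mei, Elena.
Marcus starts before Jonas ends → Jonas and Marcus overlap.
Felix starts after Jonas ends, so nothing later overlaps Jonas either.
Felix starts before Marcus ends → Marcus and Felix overlap.
Mei starts after Marcus ends, so nothing later overlaps Marcus either.
Mei starts before Felix ends → Felix and Mei overlap.
Elena starts exactly when Felix ends (back-to-back, no overlap).
Elena starts before Mei ends → Mei and Elena overlap.
Overlapping pairs: Elena & Mei, Felix & Marcus, Felix & Mei, Jonas & Marcus — 4 in total.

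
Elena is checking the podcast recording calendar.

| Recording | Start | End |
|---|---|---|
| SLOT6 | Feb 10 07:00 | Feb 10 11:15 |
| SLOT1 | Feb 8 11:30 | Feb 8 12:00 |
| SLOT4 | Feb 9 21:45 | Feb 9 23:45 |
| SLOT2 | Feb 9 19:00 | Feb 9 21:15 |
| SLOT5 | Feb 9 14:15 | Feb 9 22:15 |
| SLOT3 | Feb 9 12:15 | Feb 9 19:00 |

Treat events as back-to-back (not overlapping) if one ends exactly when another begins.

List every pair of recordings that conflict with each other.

Sorted by start: SLOT1, SLOT3, SLOT5, SLOT2, SLOT4, SLOT6.
SLOT3 starts after SLOT1 ends, so nothing later overlaps SLOT1 either.
SLOT5 starts before SLOT3 ends → SLOT3 and SLOT5 overlap.
SLOT2 starts exactly when SLOT3 ends (back-to-back, no overlap), so nothing later overlaps SLOT3 either.
SLOT2 starts before SLOT5 ends → SLOT5 and SLOT2 overlap.
SLOT4 starts before SLOT5 ends → SLOT5 and SLOT4 overlap.
SLOT6 starts after SLOT5 ends.
SLOT4 starts after SLOT2 ends, so nothing later overlaps SLOT2 either.
SLOT6 starts after SLOT4 ends.

SLOT2 & SLOT5, SLOT3 & SLOT5, SLOT4 & SLOT5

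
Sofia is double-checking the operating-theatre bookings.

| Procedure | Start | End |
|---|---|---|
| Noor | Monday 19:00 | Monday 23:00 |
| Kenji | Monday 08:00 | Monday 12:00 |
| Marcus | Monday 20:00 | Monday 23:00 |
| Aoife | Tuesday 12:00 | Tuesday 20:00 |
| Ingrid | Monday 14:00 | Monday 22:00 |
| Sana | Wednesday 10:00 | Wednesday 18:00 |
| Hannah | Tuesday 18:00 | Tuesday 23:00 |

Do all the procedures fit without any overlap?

Sorted by start: Kenji, Ingrid, Noor, Marcus, Aoife, Hannah, Sana.
Ingrid starts after Kenji ends, so Kenji has no further overlaps.
Noor starts before Ingrid ends → Ingrid and Noor overlap.
That's a conflict, so the schedule is not conflict-free.

No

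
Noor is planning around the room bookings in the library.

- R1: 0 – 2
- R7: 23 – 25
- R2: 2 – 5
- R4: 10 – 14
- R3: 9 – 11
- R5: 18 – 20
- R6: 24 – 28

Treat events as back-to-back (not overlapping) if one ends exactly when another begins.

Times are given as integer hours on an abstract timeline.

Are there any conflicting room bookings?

Yes

Two intervals overlap when each starts before the other ends.
Sorted by start: R1, R2, R3, R4, R5, R7, R6.
R2 starts exactly when R1 ends (back-to-back, no overlap); R1 is clear from here.
R3 starts after R2 ends; R2 is clear from here.
R4 starts before R3 ends → R3 and R4 overlap.
That's a conflict, so the schedule is not conflict-free.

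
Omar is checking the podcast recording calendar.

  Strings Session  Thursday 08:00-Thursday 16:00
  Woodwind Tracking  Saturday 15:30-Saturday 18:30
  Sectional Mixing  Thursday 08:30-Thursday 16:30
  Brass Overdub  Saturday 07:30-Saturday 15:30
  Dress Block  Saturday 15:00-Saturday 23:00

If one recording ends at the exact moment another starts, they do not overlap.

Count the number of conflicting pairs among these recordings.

3

Sorted by start: Strings Session, Sectional Mixing, Brass Overdub, Dress Block, Woodwind Tracking.
Sectional Mixing starts before Strings Session ends → Strings Session and Sectional Mixing overlap.
Brass Overdub starts after Strings Session ends; Strings Session is clear from here.
Brass Overdub starts after Sectional Mixing ends; Sectional Mixing is clear from here.
Dress Block starts before Brass Overdub ends → Brass Overdub and Dress Block overlap.
Woodwind Tracking starts exactly when Brass Overdub ends (back-to-back, no overlap).
Woodwind Tracking starts before Dress Block ends → Dress Block and Woodwind Tracking overlap.
Overlapping pairs: Brass Overdub & Dress Block, Dress Block & Woodwind Tracking, Sectional Mixing & Strings Session — 3 in total.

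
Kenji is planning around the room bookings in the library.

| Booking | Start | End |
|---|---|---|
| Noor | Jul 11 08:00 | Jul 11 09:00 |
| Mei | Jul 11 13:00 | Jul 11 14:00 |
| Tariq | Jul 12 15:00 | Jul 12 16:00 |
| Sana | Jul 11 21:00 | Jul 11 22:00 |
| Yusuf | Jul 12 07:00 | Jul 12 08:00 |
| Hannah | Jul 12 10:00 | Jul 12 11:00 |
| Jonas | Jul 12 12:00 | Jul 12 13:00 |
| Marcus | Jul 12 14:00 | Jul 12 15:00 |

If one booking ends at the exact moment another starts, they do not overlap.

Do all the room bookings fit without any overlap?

Yes

Sorted by start: Noor, Mei, Sana, Yusuf, Hannah, Jonas, Marcus, Tariq.
Mei starts after Noor ends, so nothing later overlaps Noor either.
Sana starts after Mei ends, so nothing later overlaps Mei either.
Yusuf starts after Sana ends, so nothing later overlaps Sana either.
Hannah starts after Yusuf ends, so nothing later overlaps Yusuf either.
Jonas starts after Hannah ends, so nothing later overlaps Hannah either.
Marcus starts after Jonas ends, so nothing later overlaps Jonas either.
Tariq starts exactly when Marcus ends (back-to-back, no overlap).
Every pair is clear; the schedule has no overlaps.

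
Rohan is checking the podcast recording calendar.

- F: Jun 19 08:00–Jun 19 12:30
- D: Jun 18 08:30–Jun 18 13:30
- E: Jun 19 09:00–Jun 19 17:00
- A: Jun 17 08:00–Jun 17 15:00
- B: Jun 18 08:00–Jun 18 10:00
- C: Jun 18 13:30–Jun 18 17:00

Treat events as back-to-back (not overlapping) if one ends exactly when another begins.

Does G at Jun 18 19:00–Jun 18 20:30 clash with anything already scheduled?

No — it doesn't clash with anything

A: ends Jun 17 15:00 at or before G starts Jun 18 19:00 → clear.
B: ends Jun 18 10:00 at or before G starts Jun 18 19:00 → clear.
D: ends Jun 18 13:30 at or before G starts Jun 18 19:00 → clear.
C: ends Jun 18 17:00 at or before G starts Jun 18 19:00 → clear.
F: starts Jun 19 08:00 at or after G ends Jun 18 20:30 → clear.
E: starts Jun 19 09:00 at or after G ends Jun 18 20:30 → clear.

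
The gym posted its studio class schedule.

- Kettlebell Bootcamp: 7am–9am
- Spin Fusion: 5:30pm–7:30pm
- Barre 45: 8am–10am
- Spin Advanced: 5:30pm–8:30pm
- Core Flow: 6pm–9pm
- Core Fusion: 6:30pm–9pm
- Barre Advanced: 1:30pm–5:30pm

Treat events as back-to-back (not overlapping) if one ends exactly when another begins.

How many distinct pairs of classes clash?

Sorted by start: Kettlebell Bootcamp, Barre 45, Barre Advanced, Spin Fusion, Spin Advanced, Core Flow, Core Fusion.
Barre 45 starts before Kettlebell Bootcamp ends → Kettlebell Bootcamp and Barre 45 overlap.
Barre Advanced starts after Kettlebell Bootcamp ends — done with Kettlebell Bootcamp.
Barre Advanced starts after Barre 45 ends — done with Barre 45.
Spin Fusion starts exactly when Barre Advanced ends (back-to-back, no overlap) — done with Barre Advanced.
Spin Advanced starts before Spin Fusion ends → Spin Fusion and Spin Advanced overlap.
Core Flow starts before Spin Fusion ends → Spin Fusion and Core Flow overlap.
Core Fusion starts before Spin Fusion ends → Spin Fusion and Core Fusion overlap.
Core Flow starts before Spin Advanced ends → Spin Advanced and Core Flow overlap.
Core Fusion starts before Spin Advanced ends → Spin Advanced and Core Fusion overlap.
Core Fusion starts before Core Flow ends → Core Flow and Core Fusion overlap.
Overlapping pairs: Barre 45 & Kettlebell Bootcamp, Core Flow & Core Fusion, Core Flow & Spin Advanced, Core Flow & Spin Fusion, Core Fusion & Spin Advanced, Core Fusion & Spin Fusion, Spin Advanced & Spin Fusion — 7 in total.

7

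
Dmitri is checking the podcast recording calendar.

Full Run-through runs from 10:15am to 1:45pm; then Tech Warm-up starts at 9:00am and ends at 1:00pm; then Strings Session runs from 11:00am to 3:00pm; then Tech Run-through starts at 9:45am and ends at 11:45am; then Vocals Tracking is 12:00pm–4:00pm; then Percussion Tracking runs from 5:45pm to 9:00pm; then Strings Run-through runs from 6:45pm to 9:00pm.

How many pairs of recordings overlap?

Sorted by start: Tech Warm-up, Tech Run-through, Full Run-through, Strings Session, Vocals Tracking, Percussion Tracking, Strings Run-through.
Tech Run-through starts before Tech Warm-up ends → Tech Warm-up and Tech Run-through overlap.
Full Run-through starts before Tech Warm-up ends → Tech Warm-up and Full Run-through overlap.
Strings Session starts before Tech Warm-up ends → Tech Warm-up and Strings Session overlap.
Vocals Tracking starts before Tech Warm-up ends → Tech Warm-up and Vocals Tracking overlap.
Percussion Tracking starts after Tech Warm-up ends — done with Tech Warm-up.
Full Run-through starts before Tech Run-through ends → Tech Run-through and Full Run-through overlap.
Strings Session starts before Tech Run-through ends → Tech Run-through and Strings Session overlap.
Vocals Tracking starts after Tech Run-through ends — done with Tech Run-through.
Strings Session starts before Full Run-through ends → Full Run-through and Strings Session overlap.
Vocals Tracking starts before Full Run-through ends → Full Run-through and Vocals Tracking overlap.
Percussion Tracking starts after Full Run-through ends — done with Full Run-through.
Vocals Tracking starts before Strings Session ends → Strings Session and Vocals Tracking overlap.
Percussion Tracking starts after Strings Session ends — done with Strings Session.
Percussion Tracking starts after Vocals Tracking ends — done with Vocals Tracking.
Strings Run-through starts before Percussion Tracking ends → Percussion Tracking and Strings Run-through overlap.
Overlapping pairs: Full Run-through & Strings Session, Full Run-through & Tech Run-through, Full Run-through & Tech Warm-up, Full Run-through & Vocals Tracking, Percussion Tracking & Strings Run-through, Strings Session & Tech Run-through, Strings Session & Tech Warm-up, Strings Session & Vocals Tracking, Tech Run-through & Tech Warm-up, Tech Warm-up & Vocals Tracking — 10 in total.

10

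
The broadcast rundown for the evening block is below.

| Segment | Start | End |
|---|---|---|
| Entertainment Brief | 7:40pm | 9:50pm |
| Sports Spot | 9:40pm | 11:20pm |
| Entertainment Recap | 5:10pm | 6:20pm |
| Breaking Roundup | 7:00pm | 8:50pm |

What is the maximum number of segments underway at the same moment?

2

Walk through starts and ends in time order (an end at T is processed before a start at T):
5:10pm start Entertainment Recap → 1
6:20pm end Entertainment Recap → 0
7:00pm start Breaking Roundup → 1
7:40pm start Entertainment Brief → 2
8:50pm end Breaking Roundup → 1
9:40pm start Sports Spot → 2
9:50pm end Entertainment Brief → 1
11:20pm end Sports Spot → 0
Peak is 2, at 7:40pm (Breaking Roundup, Entertainment Brief).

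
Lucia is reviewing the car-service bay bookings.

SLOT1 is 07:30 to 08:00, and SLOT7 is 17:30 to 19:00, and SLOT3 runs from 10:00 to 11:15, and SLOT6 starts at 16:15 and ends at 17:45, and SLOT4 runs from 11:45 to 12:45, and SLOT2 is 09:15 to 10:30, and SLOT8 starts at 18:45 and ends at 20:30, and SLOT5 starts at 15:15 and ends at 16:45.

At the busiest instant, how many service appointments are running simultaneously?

2

Walk through starts and ends in time order (an end at T is processed before a start at T):
07:30 start SLOT1 → 1
08:00 end SLOT1 → 0
09:15 start SLOT2 → 1
10:00 start SLOT3 → 2
10:30 end SLOT2 → 1
11:15 end SLOT3 → 0
11:45 start SLOT4 → 1
12:45 end SLOT4 → 0
15:15 start SLOT5 → 1
16:15 start SLOT6 → 2
16:45 end SLOT5 → 1
17:30 start SLOT7 → 2
17:45 end SLOT6 → 1
18:45 start SLOT8 → 2
19:00 end SLOT7 → 1
20:30 end SLOT8 → 0
Peak is 2, at 10:00 (SLOT2, SLOT3).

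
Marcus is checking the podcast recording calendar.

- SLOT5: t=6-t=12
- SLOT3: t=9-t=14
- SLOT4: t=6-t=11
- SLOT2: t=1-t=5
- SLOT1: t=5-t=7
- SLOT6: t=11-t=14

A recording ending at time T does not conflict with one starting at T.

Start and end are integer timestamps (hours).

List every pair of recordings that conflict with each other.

SLOT1 & SLOT4, SLOT1 & SLOT5, SLOT3 & SLOT4, SLOT3 & SLOT5, SLOT3 & SLOT6, SLOT4 & SLOT5, SLOT5 & SLOT6

Sorted by start: SLOT2, SLOT1, SLOT4, SLOT5, SLOT3, SLOT6.
SLOT1 starts exactly when SLOT2 ends (back-to-back, no overlap); SLOT2 is clear from here.
SLOT4 starts before SLOT1 ends → SLOT1 and SLOT4 overlap.
SLOT5 starts before SLOT1 ends → SLOT1 and SLOT5 overlap.
SLOT3 starts after SLOT1 ends; SLOT1 is clear from here.
SLOT5 starts before SLOT4 ends → SLOT4 and SLOT5 overlap.
SLOT3 starts before SLOT4 ends → SLOT4 and SLOT3 overlap.
SLOT6 starts exactly when SLOT4 ends (back-to-back, no overlap).
SLOT3 starts before SLOT5 ends → SLOT5 and SLOT3 overlap.
SLOT6 starts before SLOT5 ends → SLOT5 and SLOT6 overlap.
SLOT6 starts before SLOT3 ends → SLOT3 and SLOT6 overlap.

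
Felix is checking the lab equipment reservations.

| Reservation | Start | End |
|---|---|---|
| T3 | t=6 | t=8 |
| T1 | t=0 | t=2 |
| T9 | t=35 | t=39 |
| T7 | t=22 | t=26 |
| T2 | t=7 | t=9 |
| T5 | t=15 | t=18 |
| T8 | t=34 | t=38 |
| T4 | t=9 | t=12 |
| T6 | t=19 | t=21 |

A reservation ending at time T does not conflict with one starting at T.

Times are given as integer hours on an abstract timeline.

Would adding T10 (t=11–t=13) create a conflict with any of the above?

T1: ends t=2 at or before T10 starts t=11 → clear.
T3: ends t=8 at or before T10 starts t=11 → clear.
T2: ends t=9 at or before T10 starts t=11 → clear.
T4: starts t=9 before T10 ends t=13, and ends t=12 after T10 starts t=11 → overlap.
T5: starts t=15 at or after T10 ends t=13 → clear.
T6: starts t=19 at or after T10 ends t=13 → clear.
T7: starts t=22 at or after T10 ends t=13 → clear.
T8: starts t=34 at or after T10 ends t=13 → clear.
T9: starts t=35 at or after T10 ends t=13 → clear.
T10 overlaps T4.

Yes — it overlaps T4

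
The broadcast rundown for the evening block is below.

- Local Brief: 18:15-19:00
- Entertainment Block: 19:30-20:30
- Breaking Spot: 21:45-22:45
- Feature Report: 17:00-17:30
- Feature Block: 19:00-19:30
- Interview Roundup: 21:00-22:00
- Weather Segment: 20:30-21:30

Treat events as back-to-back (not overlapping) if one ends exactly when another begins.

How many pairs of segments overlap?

2

Check each pair: they overlap iff neither finishes before the other starts.
Sorted by start: Feature Report, Local Brief, Feature Block, Entertainment Block, Weather Segment, Interview Roundup, Breaking Spot.
Local Brief starts after Feature Report ends, so Feature Report has no further overlaps.
Feature Block starts exactly when Local Brief ends (back-to-back, no overlap), so Local Brief has no further overlaps.
Entertainment Block starts exactly when Feature Block ends (back-to-back, no overlap), so Feature Block has no further overlaps.
Weather Segment starts exactly when Entertainment Block ends (back-to-back, no overlap), so Entertainment Block has no further overlaps.
Interview Roundup starts before Weather Segment ends → Weather Segment and Interview Roundup overlap.
Breaking Spot starts after Weather Segment ends.
Breaking Spot starts before Interview Roundup ends → Interview Roundup and Breaking Spot overlap.
Overlapping pairs: Breaking Spot & Interview Roundup, Interview Roundup & Weather Segment — 2 in total.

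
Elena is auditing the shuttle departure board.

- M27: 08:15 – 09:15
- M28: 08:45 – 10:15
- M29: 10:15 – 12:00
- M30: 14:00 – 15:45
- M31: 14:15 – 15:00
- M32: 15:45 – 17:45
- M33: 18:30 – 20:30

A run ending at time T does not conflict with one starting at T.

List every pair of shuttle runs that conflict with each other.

M27 & M28, M30 & M31

Sorted by start: M27, M28, M29, M30, M31, M32, M33.
M28 starts before M27 ends → M27 and M28 overlap.
M29 starts after M27 ends, so M27 has no further overlaps.
M29 starts exactly when M28 ends (back-to-back, no overlap), so M28 has no further overlaps.
M30 starts after M29 ends, so M29 has no further overlaps.
M31 starts before M30 ends → M30 and M31 overlap.
M32 starts exactly when M30 ends (back-to-back, no overlap), so M30 has no further overlaps.
M32 starts after M31 ends, so M31 has no further overlaps.
M33 starts after M32 ends.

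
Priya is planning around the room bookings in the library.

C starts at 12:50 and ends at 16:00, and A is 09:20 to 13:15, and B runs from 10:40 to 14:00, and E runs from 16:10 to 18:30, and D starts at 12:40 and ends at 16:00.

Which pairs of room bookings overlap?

A & B, A & C, A & D, B & C, B & D, C & D

Sorted by start: A, B, D, C, E.
B starts before A ends → A and B overlap.
D starts before A ends → A and D overlap.
C starts before A ends → A and C overlap.
E starts after A ends.
D starts before B ends → B and D overlap.
C starts before B ends → B and C overlap.
E starts after B ends.
C starts before D ends → D and C overlap.
E starts after D ends.
E starts after C ends.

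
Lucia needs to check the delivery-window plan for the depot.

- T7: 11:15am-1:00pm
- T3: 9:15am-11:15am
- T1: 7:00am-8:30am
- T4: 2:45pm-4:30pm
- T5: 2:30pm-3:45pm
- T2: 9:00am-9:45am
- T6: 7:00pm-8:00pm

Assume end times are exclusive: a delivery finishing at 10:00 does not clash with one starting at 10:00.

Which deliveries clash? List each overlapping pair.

Check each pair: they overlap iff neither finishes before the other starts.
Sorted by start: T1, T2, T3, T7, T5, T4, T6.
T2 starts after T1 ends, so nothing later overlaps T1 either.
T3 starts before T2 ends → T2 and T3 overlap.
T7 starts after T2 ends, so nothing later overlaps T2 either.
T7 starts exactly when T3 ends (back-to-back, no overlap), so nothing later overlaps T3 either.
T5 starts after T7 ends, so nothing later overlaps T7 either.
T4 starts before T5 ends → T5 and T4 overlap.
T6 starts after T5 ends.
T6 starts after T4 ends.

T2 & T3, T4 & T5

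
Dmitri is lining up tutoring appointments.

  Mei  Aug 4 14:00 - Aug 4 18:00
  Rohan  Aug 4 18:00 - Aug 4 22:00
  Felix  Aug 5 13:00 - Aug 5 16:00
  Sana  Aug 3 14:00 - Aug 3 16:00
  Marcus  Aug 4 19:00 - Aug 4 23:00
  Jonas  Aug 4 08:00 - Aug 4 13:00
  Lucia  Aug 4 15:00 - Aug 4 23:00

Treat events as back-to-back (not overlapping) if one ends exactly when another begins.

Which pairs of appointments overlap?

Sorted by start: Sana, Jonas, Mei, Lucia, Rohan, Marcus, Felix.
Jonas starts after Sana ends; Sana is clear from here.
Mei starts after Jonas ends; Jonas is clear from here.
Lucia starts before Mei ends → Mei and Lucia overlap.
Rohan starts exactly when Mei ends (back-to-back, no overlap); Mei is clear from here.
Rohan starts before Lucia ends → Lucia and Rohan overlap.
Marcus starts before Lucia ends → Lucia and Marcus overlap.
Felix starts after Lucia ends.
Marcus starts before Rohan ends → Rohan and Marcus overlap.
Felix starts after Rohan ends.
Felix starts after Marcus ends.

Lucia & Marcus, Lucia & Mei, Lucia & Rohan, Marcus & Rohan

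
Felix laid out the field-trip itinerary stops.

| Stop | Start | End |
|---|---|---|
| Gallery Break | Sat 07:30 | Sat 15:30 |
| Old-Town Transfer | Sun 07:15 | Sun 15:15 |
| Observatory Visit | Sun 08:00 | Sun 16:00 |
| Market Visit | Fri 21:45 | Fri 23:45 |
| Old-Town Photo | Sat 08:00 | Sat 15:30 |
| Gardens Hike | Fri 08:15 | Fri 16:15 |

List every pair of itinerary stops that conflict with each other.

Gallery Break & Old-Town Photo, Observatory Visit & Old-Town Transfer

Check each pair: they overlap iff neither finishes before the other starts.
Sorted by start: Gardens Hike, Market Visit, Gallery Break, Old-Town Photo, Old-Town Transfer, Observatory Visit.
Market Visit starts after Gardens Hike ends, so nothing later overlaps Gardens Hike either.
Gallery Break starts after Market Visit ends, so nothing later overlaps Market Visit either.
Old-Town Photo starts before Gallery Break ends → Gallery Break and Old-Town Photo overlap.
Old-Town Transfer starts after Gallery Break ends, so nothing later overlaps Gallery Break either.
Old-Town Transfer starts after Old-Town Photo ends, so nothing later overlaps Old-Town Photo either.
Observatory Visit starts before Old-Town Transfer ends → Old-Town Transfer and Observatory Visit overlap.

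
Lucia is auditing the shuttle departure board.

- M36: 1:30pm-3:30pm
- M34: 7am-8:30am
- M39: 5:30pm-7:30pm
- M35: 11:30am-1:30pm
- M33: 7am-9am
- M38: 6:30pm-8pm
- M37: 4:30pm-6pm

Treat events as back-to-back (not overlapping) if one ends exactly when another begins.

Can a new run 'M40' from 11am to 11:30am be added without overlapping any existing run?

Yes — the slot is free

M33: ends 9am at or before M40 starts 11am → clear.
M34: ends 8:30am at or before M40 starts 11am → clear.
M35: starts 11:30am at or after M40 ends 11:30am → clear.
M36: starts 1:30pm at or after M40 ends 11:30am → clear.
M37: starts 4:30pm at or after M40 ends 11:30am → clear.
M39: starts 5:30pm at or after M40 ends 11:30am → clear.
M38: starts 6:30pm at or after M40 ends 11:30am → clear.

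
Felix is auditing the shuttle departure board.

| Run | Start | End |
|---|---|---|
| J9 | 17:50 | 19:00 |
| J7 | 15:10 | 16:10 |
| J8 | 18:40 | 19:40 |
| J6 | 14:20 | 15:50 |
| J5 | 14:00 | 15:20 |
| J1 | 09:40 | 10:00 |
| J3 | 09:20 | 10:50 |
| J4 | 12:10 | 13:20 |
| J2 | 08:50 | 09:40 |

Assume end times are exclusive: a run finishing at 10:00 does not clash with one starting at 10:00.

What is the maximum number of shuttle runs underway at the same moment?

3

Sweep the timeline, counting +1 at each start and −1 at each end (ends before starts at a tie):
08:50 start J2 → 1
09:20 start J3 → 2
09:40 end J2 → 1
09:40 start J1 → 2
10:00 end J1 → 1
10:50 end J3 → 0
12:10 start J4 → 1
13:20 end J4 → 0
14:00 start J5 → 1
14:20 start J6 → 2
15:10 start J7 → 3
15:20 end J5 → 2
15:50 end J6 → 1
16:10 end J7 → 0
17:50 start J9 → 1
18:40 start J8 → 2
19:00 end J9 → 1
19:40 end J8 → 0
Peak is 3, at 15:10 (J5, J6, J7).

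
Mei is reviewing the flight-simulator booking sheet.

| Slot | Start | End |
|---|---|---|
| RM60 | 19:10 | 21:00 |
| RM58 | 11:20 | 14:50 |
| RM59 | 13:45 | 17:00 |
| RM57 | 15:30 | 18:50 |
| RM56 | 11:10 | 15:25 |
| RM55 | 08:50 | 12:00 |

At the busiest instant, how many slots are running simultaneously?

Sweep the timeline, counting +1 at each start and −1 at each end (ends before starts at a tie):
08:50 start RM55 → 1
11:10 start RM56 → 2
11:20 start RM58 → 3
12:00 end RM55 → 2
13:45 start RM59 → 3
14:50 end RM58 → 2
15:25 end RM56 → 1
15:30 start RM57 → 2
17:00 end RM59 → 1
18:50 end RM57 → 0
19:10 start RM60 → 1
21:00 end RM60 → 0
Peak is 3, at 11:20 (RM55, RM56, RM58).

3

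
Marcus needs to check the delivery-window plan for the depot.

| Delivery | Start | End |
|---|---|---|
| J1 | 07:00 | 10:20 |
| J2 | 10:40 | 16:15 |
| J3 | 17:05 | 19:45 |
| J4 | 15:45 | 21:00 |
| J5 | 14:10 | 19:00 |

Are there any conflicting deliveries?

Yes

Sorted by start: J1, J2, J5, J4, J3.
J2 starts after J1 ends, so nothing later overlaps J1 either.
J5 starts before J2 ends → J2 and J5 overlap.
That's a conflict, so the schedule is not conflict-free.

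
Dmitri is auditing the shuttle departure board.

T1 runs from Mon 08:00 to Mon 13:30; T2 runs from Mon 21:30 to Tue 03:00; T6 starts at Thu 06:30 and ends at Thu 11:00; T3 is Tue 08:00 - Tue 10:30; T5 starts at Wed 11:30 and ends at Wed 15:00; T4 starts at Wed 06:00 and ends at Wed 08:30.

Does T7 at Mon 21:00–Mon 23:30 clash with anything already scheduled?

T1: ends Mon 13:30 at or before T7 starts Mon 21:00 → clear.
T2: starts Mon 21:30 before T7 ends Mon 23:30, and ends Tue 03:00 after T7 starts Mon 21:00 → overlap.
T3: starts Tue 08:00 at or after T7 ends Mon 23:30 → clear.
T4: starts Wed 06:00 at or after T7 ends Mon 23:30 → clear.
T5: starts Wed 11:30 at or after T7 ends Mon 23:30 → clear.
T6: starts Thu 06:30 at or after T7 ends Mon 23:30 → clear.
T7 overlaps T2.

Yes — it overlaps T2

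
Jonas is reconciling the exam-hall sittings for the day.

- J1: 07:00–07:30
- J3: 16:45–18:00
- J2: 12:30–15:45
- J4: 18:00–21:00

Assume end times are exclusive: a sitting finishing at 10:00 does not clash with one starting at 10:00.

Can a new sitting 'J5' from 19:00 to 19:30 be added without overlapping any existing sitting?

No — it overlaps J4

J1: ends 07:30 at or before J5 starts 19:00 → clear.
J2: ends 15:45 at or before J5 starts 19:00 → clear.
J3: ends 18:00 at or before J5 starts 19:00 → clear.
J4: starts 18:00 before J5 ends 19:30, and ends 21:00 after J5 starts 19:00 → overlap.
J5 overlaps J4.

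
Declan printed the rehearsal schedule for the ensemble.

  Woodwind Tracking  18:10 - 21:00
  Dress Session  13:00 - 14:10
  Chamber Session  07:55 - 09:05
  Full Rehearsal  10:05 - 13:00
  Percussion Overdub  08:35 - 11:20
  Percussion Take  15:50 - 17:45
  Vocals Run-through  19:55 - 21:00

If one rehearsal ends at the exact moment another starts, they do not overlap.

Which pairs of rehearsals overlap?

Chamber Session & Percussion Overdub, Full Rehearsal & Percussion Overdub, Vocals Run-through & Woodwind Tracking

Sorted by start: Chamber Session, Percussion Overdub, Full Rehearsal, Dress Session, Percussion Take, Woodwind Tracking, Vocals Run-through.
Percussion Overdub starts before Chamber Session ends → Chamber Session and Percussion Overdub overlap.
Full Rehearsal starts after Chamber Session ends, so Chamber Session has no further overlaps.
Full Rehearsal starts before Percussion Overdub ends → Percussion Overdub and Full Rehearsal overlap.
Dress Session starts after Percussion Overdub ends, so Percussion Overdub has no further overlaps.
Dress Session starts exactly when Full Rehearsal ends (back-to-back, no overlap), so Full Rehearsal has no further overlaps.
Percussion Take starts after Dress Session ends, so Dress Session has no further overlaps.
Woodwind Tracking starts after Percussion Take ends, so Percussion Take has no further overlaps.
Vocals Run-through starts before Woodwind Tracking ends → Woodwind Tracking and Vocals Run-through overlap.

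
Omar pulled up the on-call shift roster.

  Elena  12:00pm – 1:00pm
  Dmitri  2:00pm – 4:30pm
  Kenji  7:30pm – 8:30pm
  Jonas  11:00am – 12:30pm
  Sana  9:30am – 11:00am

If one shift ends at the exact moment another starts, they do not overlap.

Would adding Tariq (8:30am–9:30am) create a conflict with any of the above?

Sana: starts 9:30am at or after Tariq ends 9:30am → clear.
Jonas: starts 11:00am at or after Tariq ends 9:30am → clear.
Elena: starts 12:00pm at or after Tariq ends 9:30am → clear.
Dmitri: starts 2:00pm at or after Tariq ends 9:30am → clear.
Kenji: starts 7:30pm at or after Tariq ends 9:30am → clear.

No — it doesn't clash with anything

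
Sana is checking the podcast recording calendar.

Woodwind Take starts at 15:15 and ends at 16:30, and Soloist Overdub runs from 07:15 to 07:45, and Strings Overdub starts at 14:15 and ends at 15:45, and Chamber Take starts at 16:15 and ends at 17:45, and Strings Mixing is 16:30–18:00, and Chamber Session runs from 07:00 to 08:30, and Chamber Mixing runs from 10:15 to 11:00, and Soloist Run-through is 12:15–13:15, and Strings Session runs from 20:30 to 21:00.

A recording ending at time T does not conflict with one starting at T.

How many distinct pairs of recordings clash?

Check each pair: they overlap iff neither finishes before the other starts.
Sorted by start: Chamber Session, Soloist Overdub, Chamber Mixing, Soloist Run-through, Strings Overdub, Woodwind Take, Chamber Take, Strings Mixing, Strings Session.
Soloist Overdub starts before Chamber Session ends → Chamber Session and Soloist Overdub overlap.
Chamber Mixing starts after Chamber Session ends, so Chamber Session has no further overlaps.
Chamber Mixing starts after Soloist Overdub ends, so Soloist Overdub has no further overlaps.
Soloist Run-through starts after Chamber Mixing ends, so Chamber Mixing has no further overlaps.
Strings Overdub starts after Soloist Run-through ends, so Soloist Run-through has no further overlaps.
Woodwind Take starts before Strings Overdub ends → Strings Overdub and Woodwind Take overlap.
Chamber Take starts after Strings Overdub ends, so Strings Overdub has no further overlaps.
Chamber Take starts before Woodwind Take ends → Woodwind Take and Chamber Take overlap.
Strings Mixing starts exactly when Woodwind Take ends (back-to-back, no overlap), so Woodwind Take has no further overlaps.
Strings Mixing starts before Chamber Take ends → Chamber Take and Strings Mixing overlap.
Strings Session starts after Chamber Take ends.
Strings Session starts after Strings Mixing ends.
Overlapping pairs: Chamber Session & Soloist Overdub, Chamber Take & Strings Mixing, Chamber Take & Woodwind Take, Strings Overdub & Woodwind Take — 4 in total.

4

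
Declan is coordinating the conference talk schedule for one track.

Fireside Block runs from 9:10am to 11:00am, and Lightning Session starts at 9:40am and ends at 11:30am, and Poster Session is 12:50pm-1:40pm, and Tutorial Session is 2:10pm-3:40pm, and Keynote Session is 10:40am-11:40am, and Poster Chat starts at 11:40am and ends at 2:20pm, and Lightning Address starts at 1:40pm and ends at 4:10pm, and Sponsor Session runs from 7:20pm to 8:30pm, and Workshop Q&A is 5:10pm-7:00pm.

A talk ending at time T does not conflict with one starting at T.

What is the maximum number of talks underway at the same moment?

3

Walk through starts and ends in time order (an end at T is processed before a start at T):
9:10am start Fireside Block → 1
9:40am start Lightning Session → 2
10:40am start Keynote Session → 3
11:00am end Fireside Block → 2
11:30am end Lightning Session → 1
11:40am end Keynote Session → 0
11:40am start Poster Chat → 1
12:50pm start Poster Session → 2
1:40pm end Poster Session → 1
1:40pm start Lightning Address → 2
2:10pm start Tutorial Session → 3
2:20pm end Poster Chat → 2
3:40pm end Tutorial Session → 1
4:10pm end Lightning Address → 0
5:10pm start Workshop Q&A → 1
7:00pm end Workshop Q&A → 0
7:20pm start Sponsor Session → 1
8:30pm end Sponsor Session → 0
Peak is 3, at 10:40am (Fireside Block, Keynote Session, Lightning Session).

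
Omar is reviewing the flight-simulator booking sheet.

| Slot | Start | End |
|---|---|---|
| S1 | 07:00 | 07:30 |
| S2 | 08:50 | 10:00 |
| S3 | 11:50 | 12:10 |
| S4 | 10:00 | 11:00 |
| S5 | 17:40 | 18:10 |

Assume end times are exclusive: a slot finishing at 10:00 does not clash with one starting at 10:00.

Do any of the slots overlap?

No

Sorted by start: S1, S2, S4, S3, S5.
S2 starts after S1 ends, so S1 has no further overlaps.
S4 starts exactly when S2 ends (back-to-back, no overlap), so S2 has no further overlaps.
S3 starts after S4 ends, so S4 has no further overlaps.
S5 starts after S3 ends.
Every pair is clear; the schedule has no overlaps.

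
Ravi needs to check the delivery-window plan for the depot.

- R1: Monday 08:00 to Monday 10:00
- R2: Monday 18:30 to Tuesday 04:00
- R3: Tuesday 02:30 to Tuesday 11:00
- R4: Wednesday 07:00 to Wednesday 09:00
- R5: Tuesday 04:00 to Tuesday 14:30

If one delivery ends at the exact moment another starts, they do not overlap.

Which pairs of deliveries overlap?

R2 & R3, R3 & R5

Check each pair: they overlap iff neither finishes before the other starts.
Sorted by start: R1, R2, R3, R5, R4.
R2 starts after R1 ends — done with R1.
R3 starts before R2 ends → R2 and R3 overlap.
R5 starts exactly when R2 ends (back-to-back, no overlap) — done with R2.
R5 starts before R3 ends → R3 and R5 overlap.
R4 starts after R3 ends.
R4 starts after R5 ends.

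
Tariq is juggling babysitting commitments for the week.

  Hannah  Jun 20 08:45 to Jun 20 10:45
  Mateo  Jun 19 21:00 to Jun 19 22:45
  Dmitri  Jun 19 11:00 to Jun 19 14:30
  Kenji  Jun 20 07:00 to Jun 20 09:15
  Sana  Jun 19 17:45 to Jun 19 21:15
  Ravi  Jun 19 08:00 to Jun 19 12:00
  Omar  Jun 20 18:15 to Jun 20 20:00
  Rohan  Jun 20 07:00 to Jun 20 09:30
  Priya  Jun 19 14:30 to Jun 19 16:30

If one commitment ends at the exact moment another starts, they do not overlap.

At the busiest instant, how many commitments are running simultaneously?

Walk through starts and ends in time order (an end at T is processed before a start at T):
Jun 19 08:00 start Ravi → 1
Jun 19 11:00 start Dmitri → 2
Jun 19 12:00 end Ravi → 1
Jun 19 14:30 end Dmitri → 0
Jun 19 14:30 start Priya → 1
Jun 19 16:30 end Priya → 0
Jun 19 17:45 start Sana → 1
Jun 19 21:00 start Mateo → 2
Jun 19 21:15 end Sana → 1
Jun 19 22:45 end Mateo → 0
Jun 20 07:00 start Kenji → 1
Jun 20 07:00 start Rohan → 2
Jun 20 08:45 start Hannah → 3
Jun 20 09:15 end Kenji → 2
Jun 20 09:30 end Rohan → 1
Jun 20 10:45 end Hannah → 0
Jun 20 18:15 start Omar → 1
Jun 20 20:00 end Omar → 0
Peak is 3, at Jun 20 08:45 (Hannah, Kenji, Rohan).

3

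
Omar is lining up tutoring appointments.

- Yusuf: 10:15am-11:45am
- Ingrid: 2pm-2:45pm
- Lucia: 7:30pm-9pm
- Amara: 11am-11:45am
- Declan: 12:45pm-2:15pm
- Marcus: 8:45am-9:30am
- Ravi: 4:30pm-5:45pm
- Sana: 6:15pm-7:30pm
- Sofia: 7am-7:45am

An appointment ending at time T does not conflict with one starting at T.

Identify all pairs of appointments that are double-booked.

Sorted by start: Sofia, Marcus, Yusuf, Amara, Declan, Ingrid, Ravi, Sana, Lucia.
Marcus starts after Sofia ends — done with Sofia.
Yusuf starts after Marcus ends — done with Marcus.
Amara starts before Yusuf ends → Yusuf and Amara overlap.
Declan starts after Yusuf ends — done with Yusuf.
Declan starts after Amara ends — done with Amara.
Ingrid starts before Declan ends → Declan and Ingrid overlap.
Ravi starts after Declan ends — done with Declan.
Ravi starts after Ingrid ends — done with Ingrid.
Sana starts after Ravi ends — done with Ravi.
Lucia starts exactly when Sana ends (back-to-back, no overlap).

Amara & Yusuf, Declan & Ingrid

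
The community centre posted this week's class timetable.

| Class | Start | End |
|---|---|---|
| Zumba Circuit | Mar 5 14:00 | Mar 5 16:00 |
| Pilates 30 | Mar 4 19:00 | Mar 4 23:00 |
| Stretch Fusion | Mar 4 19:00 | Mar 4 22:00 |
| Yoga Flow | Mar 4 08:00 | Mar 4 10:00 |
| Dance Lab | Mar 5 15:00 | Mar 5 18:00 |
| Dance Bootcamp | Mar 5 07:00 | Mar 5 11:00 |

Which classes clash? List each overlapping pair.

Two intervals overlap when each starts before the other ends.
Sorted by start: Yoga Flow, Pilates 30, Stretch Fusion, Dance Bootcamp, Zumba Circuit, Dance Lab.
Pilates 30 starts after Yoga Flow ends — done with Yoga Flow.
Stretch Fusion starts before Pilates 30 ends → Pilates 30 and Stretch Fusion overlap.
Dance Bootcamp starts after Pilates 30 ends — done with Pilates 30.
Dance Bootcamp starts after Stretch Fusion ends — done with Stretch Fusion.
Zumba Circuit starts after Dance Bootcamp ends — done with Dance Bootcamp.
Dance Lab starts before Zumba Circuit ends → Zumba Circuit and Dance Lab overlap.

Dance Lab & Zumba Circuit, Pilates 30 & Stretch Fusion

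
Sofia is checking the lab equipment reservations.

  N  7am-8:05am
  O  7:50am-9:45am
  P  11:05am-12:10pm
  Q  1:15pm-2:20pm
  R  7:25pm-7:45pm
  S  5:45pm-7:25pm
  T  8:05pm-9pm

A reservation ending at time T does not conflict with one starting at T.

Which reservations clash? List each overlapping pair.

N & O

Sorted by start: N, O, P, Q, S, R, T.
O starts before N ends → N and O overlap.
P starts after N ends; N is clear from here.
P starts after O ends; O is clear from here.
Q starts after P ends; P is clear from here.
S starts after Q ends; Q is clear from here.
R starts exactly when S ends (back-to-back, no overlap); S is clear from here.
T starts after R ends.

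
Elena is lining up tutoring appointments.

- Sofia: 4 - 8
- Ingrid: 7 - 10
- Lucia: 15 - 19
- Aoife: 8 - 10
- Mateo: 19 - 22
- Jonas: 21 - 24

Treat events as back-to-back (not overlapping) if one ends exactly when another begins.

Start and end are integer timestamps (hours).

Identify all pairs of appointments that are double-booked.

Aoife & Ingrid, Ingrid & Sofia, Jonas & Mateo

Sorted by start: Sofia, Ingrid, Aoife, Lucia, Mateo, Jonas.
Ingrid starts before Sofia ends → Sofia and Ingrid overlap.
Aoife starts exactly when Sofia ends (back-to-back, no overlap) — done with Sofia.
Aoife starts before Ingrid ends → Ingrid and Aoife overlap.
Lucia starts after Ingrid ends — done with Ingrid.
Lucia starts after Aoife ends — done with Aoife.
Mateo starts exactly when Lucia ends (back-to-back, no overlap) — done with Lucia.
Jonas starts before Mateo ends → Mateo and Jonas overlap.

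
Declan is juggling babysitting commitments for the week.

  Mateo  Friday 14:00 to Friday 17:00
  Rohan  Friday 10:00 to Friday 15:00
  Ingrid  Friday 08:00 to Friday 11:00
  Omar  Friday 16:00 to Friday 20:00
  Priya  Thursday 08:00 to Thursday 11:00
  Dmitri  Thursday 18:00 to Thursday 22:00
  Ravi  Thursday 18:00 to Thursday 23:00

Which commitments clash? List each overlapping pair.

Dmitri & Ravi, Ingrid & Rohan, Mateo & Omar, Mateo & Rohan

Sorted by start: Priya, Ravi, Dmitri, Ingrid, Rohan, Mateo, Omar.
Ravi starts after Priya ends; Priya is clear from here.
Dmitri starts before Ravi ends → Ravi and Dmitri overlap.
Ingrid starts after Ravi ends; Ravi is clear from here.
Ingrid starts after Dmitri ends; Dmitri is clear from here.
Rohan starts before Ingrid ends → Ingrid and Rohan overlap.
Mateo starts after Ingrid ends; Ingrid is clear from here.
Mateo starts before Rohan ends → Rohan and Mateo overlap.
Omar starts after Rohan ends.
Omar starts before Mateo ends → Mateo and Omar overlap.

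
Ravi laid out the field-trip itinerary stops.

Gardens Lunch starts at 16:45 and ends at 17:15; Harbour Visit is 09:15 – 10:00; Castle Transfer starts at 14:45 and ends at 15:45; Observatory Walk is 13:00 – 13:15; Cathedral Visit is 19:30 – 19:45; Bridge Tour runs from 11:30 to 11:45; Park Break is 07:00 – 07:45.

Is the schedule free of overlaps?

Yes

Sorted by start: Park Break, Harbour Visit, Bridge Tour, Observatory Walk, Castle Transfer, Gardens Lunch, Cathedral Visit.
Harbour Visit starts after Park Break ends — done with Park Break.
Bridge Tour starts after Harbour Visit ends — done with Harbour Visit.
Observatory Walk starts after Bridge Tour ends — done with Bridge Tour.
Castle Transfer starts after Observatory Walk ends — done with Observatory Walk.
Gardens Lunch starts after Castle Transfer ends — done with Castle Transfer.
Cathedral Visit starts after Gardens Lunch ends.
Every pair is clear; the schedule has no overlaps.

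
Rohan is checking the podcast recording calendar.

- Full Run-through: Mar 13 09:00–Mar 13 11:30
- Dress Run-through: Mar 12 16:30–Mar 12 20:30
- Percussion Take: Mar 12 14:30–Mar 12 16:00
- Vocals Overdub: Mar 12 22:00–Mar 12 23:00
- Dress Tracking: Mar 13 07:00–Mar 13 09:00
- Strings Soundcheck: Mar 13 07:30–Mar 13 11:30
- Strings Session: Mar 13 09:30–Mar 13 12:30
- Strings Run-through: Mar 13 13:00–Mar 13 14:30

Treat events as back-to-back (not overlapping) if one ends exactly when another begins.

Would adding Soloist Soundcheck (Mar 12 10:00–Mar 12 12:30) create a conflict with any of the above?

No — it doesn't clash with anything

Percussion Take: starts Mar 12 14:30 at or after Soloist Soundcheck ends Mar 12 12:30 → clear.
Dress Run-through: starts Mar 12 16:30 at or after Soloist Soundcheck ends Mar 12 12:30 → clear.
Vocals Overdub: starts Mar 12 22:00 at or after Soloist Soundcheck ends Mar 12 12:30 → clear.
Dress Tracking: starts Mar 13 07:00 at or after Soloist Soundcheck ends Mar 12 12:30 → clear.
Strings Soundcheck: starts Mar 13 07:30 at or after Soloist Soundcheck ends Mar 12 12:30 → clear.
Full Run-through: starts Mar 13 09:00 at or after Soloist Soundcheck ends Mar 12 12:30 → clear.
Strings Session: starts Mar 13 09:30 at or after Soloist Soundcheck ends Mar 12 12:30 → clear.
Strings Run-through: starts Mar 13 13:00 at or after Soloist Soundcheck ends Mar 12 12:30 → clear.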